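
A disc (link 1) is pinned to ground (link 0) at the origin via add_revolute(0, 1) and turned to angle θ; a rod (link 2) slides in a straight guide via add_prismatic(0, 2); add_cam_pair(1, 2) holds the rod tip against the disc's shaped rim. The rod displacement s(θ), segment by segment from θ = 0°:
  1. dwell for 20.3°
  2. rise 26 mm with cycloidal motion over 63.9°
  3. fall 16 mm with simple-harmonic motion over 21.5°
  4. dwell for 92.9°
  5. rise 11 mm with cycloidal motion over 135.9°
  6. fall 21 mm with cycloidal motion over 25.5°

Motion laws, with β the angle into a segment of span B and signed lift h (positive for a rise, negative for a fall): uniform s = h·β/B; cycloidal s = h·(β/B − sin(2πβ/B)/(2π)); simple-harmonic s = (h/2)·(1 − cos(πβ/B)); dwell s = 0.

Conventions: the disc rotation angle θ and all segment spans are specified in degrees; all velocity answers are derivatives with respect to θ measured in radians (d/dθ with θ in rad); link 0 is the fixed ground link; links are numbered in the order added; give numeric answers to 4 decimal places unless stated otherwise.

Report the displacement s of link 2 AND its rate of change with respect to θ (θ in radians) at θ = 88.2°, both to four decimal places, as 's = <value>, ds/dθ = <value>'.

segment 1 (0° to 20.3°, dwell): s unchanged at 0.0000
segment 2 (20.3° to 84.2°, cycloidal, h = 26) is passed completely: s = 0.0000 + (26) = 26.0000
θ = 88.2° falls in segment 3 (84.2° to 105.7°, simple-harmonic, h = -16): β = 88.2 − 84.2 = 4°, B = 21.5°; Δs = -16/2·(1 − cos(π·0.1860)) = -1.3280; s = 26.0000 − 1.3280 = 24.6720
velocity in seg [84.2°–105.7°] (simple-harmonic), θ in radians: β = 4° = 0.0698 rad, B = 21.5° = 0.3752 rad; ds/dθ = (πh/(2B)) sin(πβ/B) = (π·(-16)/(2·0.3752)) sin(π·0.1860) = -36.955607 mm/rad

s = 24.6720, ds/dθ = -36.9556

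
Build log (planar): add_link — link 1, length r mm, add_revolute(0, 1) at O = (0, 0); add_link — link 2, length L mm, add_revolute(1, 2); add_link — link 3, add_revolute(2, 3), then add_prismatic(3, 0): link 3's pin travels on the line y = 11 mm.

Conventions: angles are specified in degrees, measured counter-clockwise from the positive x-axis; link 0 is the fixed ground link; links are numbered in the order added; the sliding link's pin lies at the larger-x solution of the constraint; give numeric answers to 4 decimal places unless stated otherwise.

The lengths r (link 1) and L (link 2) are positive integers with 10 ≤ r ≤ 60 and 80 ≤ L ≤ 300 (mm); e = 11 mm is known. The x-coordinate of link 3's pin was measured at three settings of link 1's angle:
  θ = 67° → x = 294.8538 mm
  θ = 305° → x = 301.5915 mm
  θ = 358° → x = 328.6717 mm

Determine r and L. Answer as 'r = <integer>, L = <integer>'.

constraint per measurement: (x − r cos θ)² + (r sin θ − e)² = L²
subtracting the θ₁ and θ₂ equations cancels the r² and L² terms:
r = (x₁² − x₂²) / (2[(x₁cos θ₁ + e sin θ₁) − (x₂cos θ₂ + e sin θ₂)]) = 52.0001 → r = 52
L² = (x₁ − r cos θ₁)² + (r sin θ₁ − e)² = 76729.0158 → L = 277.0000 → L = 277
check at θ₃=358°: x = 328.6717 (printed 328.6717) ✓

r = 52, L = 277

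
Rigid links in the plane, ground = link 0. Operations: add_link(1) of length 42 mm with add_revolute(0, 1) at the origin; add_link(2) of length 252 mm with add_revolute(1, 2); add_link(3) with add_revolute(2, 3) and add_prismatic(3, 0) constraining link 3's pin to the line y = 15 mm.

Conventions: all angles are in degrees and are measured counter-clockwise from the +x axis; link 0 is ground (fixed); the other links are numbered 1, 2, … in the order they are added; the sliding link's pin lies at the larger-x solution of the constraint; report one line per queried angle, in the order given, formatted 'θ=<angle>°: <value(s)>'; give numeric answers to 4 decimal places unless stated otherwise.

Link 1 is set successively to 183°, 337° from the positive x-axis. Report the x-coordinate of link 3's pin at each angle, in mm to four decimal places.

geometry: r = 42 mm, L = 252 mm, e = 15 mm
θ=183°: crank pin P = (r cos θ, r sin θ) = (-41.942440, -2.198110)
θ=183°: h = r sin θ − e = -2.198110 − 15 = -17.198110
θ=183°: x = r cos θ + √(L² − h²) = -41.942440 + 251.412460 = 209.470019
θ=337°: crank pin P = (r cos θ, r sin θ) = (38.661204, -16.410707)
θ=337°: h = r sin θ − e = -16.410707 − 15 = -31.410707
θ=337°: x = r cos θ + √(L² − h²) = 38.661204 + 250.034733 = 288.695936

θ=183°: 209.4700
θ=337°: 288.6959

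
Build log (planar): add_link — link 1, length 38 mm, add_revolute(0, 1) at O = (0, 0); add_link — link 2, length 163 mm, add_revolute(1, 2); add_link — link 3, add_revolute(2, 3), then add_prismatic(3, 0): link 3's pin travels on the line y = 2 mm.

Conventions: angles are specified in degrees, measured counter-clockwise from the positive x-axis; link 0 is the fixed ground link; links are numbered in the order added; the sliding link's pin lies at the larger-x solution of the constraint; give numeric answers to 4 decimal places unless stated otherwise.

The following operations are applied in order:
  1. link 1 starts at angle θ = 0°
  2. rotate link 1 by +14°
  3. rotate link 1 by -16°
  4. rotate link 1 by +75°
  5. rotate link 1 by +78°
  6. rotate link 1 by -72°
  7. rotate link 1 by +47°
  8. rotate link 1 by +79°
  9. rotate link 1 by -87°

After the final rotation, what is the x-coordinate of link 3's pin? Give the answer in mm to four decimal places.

geometry: r = 38 mm, L = 163 mm, e = 2 mm; θ starts at 0°
rotate link 1 by +14°: θ ← 0° +14° = 14°
rotate link 1 by -16°: θ ← 14° -16° = -2°
rotate link 1 by +75°: θ ← -2° +75° = 73°
rotate link 1 by +78°: θ ← 73° +78° = 151°
rotate link 1 by -72°: θ ← 151° -72° = 79°
rotate link 1 by +47°: θ ← 79° +47° = 126°
rotate link 1 by +79°: θ ← 126° +79° = 205°
rotate link 1 by -87°: θ ← 205° -87° = 118°
crank pin P = (r cos θ, r sin θ) = (-17.839919, 33.552009)
h = r sin θ − e = 33.552009 − 2 = 31.552009
x = r cos θ + √(L² − h²) = -17.839919 + 159.917075 = 142.077155

142.0772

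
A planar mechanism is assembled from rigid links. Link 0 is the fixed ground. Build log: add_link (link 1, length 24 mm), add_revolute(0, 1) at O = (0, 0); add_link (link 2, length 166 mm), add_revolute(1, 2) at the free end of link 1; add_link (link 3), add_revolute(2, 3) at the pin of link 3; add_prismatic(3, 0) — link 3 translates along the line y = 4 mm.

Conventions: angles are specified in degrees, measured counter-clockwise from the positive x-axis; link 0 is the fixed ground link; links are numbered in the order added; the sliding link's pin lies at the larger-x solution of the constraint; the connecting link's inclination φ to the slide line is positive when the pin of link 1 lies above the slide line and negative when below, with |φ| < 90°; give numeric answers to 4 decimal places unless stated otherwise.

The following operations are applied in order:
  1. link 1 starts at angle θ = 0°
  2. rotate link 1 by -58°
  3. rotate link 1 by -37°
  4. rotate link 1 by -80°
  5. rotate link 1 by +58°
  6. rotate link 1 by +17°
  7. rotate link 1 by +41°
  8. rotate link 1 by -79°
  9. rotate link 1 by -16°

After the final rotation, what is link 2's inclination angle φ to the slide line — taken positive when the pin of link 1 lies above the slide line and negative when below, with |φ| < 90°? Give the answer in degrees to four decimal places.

geometry: r = 24 mm, L = 166 mm, e = 4 mm; θ starts at 0°
rotate link 1 by -58°: θ ← 0° -58° = -58°
rotate link 1 by -37°: θ ← -58° -37° = -95°
rotate link 1 by -80°: θ ← -95° -80° = -175°
rotate link 1 by +58°: θ ← -175° +58° = -117°
rotate link 1 by +17°: θ ← -117° +17° = -100°
rotate link 1 by +41°: θ ← -100° +41° = -59°
rotate link 1 by -79°: θ ← -59° -79° = -138°
rotate link 1 by -16°: θ ← -138° -16° = -154°
h = r sin θ − e = -10.520908 − 4 = -14.520908
sin φ = h / L = -14.520908 / 166 = -0.08747535
φ = arcsin(-0.08747535) = -5.018382°

-5.0184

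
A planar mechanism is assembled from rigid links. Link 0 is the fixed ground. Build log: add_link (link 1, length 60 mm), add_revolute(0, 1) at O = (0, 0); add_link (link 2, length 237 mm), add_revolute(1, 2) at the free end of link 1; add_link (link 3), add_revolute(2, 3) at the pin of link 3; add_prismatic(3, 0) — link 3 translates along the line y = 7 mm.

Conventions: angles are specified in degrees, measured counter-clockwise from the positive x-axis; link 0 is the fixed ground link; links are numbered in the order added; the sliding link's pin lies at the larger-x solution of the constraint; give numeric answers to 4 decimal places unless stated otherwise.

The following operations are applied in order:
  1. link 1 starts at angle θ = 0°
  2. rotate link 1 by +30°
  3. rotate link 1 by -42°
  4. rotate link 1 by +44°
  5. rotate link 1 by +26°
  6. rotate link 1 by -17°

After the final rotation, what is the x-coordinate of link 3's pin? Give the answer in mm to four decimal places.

geometry: r = 60 mm, L = 237 mm, e = 7 mm; θ starts at 0°
rotate link 1 by +30°: θ ← 0° +30° = 30°
rotate link 1 by -42°: θ ← 30° -42° = -12°
rotate link 1 by +44°: θ ← -12° +44° = 32°
rotate link 1 by +26°: θ ← 32° +26° = 58°
rotate link 1 by -17°: θ ← 58° -17° = 41°
crank pin P = (r cos θ, r sin θ) = (45.282575, 39.363542)
h = r sin θ − e = 39.363542 − 7 = 32.363542
x = r cos θ + √(L² − h²) = 45.282575 + 234.779899 = 280.062474

280.0625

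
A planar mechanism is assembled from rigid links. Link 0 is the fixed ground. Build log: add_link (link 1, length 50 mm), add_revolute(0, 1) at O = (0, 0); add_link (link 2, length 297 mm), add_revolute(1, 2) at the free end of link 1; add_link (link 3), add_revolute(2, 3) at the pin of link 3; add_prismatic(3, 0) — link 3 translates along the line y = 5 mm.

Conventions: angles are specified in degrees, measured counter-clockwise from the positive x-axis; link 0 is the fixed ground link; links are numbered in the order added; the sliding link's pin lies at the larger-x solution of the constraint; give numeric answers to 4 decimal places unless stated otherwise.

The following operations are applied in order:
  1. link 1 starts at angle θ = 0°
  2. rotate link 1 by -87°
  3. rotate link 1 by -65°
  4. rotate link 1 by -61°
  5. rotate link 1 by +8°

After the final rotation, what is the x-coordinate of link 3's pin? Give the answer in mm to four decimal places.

geometry: r = 50 mm, L = 297 mm, e = 5 mm; θ starts at 0°
rotate link 1 by -87°: θ ← 0° -87° = -87°
rotate link 1 by -65°: θ ← -87° -65° = -152°
rotate link 1 by -61°: θ ← -152° -61° = -213°
rotate link 1 by +8°: θ ← -213° +8° = -205°
crank pin P = (r cos θ, r sin θ) = (-45.315389, 21.130913)
h = r sin θ − e = 21.130913 − 5 = 16.130913
x = r cos θ + √(L² − h²) = -45.315389 + 296.561619 = 251.246229

251.2462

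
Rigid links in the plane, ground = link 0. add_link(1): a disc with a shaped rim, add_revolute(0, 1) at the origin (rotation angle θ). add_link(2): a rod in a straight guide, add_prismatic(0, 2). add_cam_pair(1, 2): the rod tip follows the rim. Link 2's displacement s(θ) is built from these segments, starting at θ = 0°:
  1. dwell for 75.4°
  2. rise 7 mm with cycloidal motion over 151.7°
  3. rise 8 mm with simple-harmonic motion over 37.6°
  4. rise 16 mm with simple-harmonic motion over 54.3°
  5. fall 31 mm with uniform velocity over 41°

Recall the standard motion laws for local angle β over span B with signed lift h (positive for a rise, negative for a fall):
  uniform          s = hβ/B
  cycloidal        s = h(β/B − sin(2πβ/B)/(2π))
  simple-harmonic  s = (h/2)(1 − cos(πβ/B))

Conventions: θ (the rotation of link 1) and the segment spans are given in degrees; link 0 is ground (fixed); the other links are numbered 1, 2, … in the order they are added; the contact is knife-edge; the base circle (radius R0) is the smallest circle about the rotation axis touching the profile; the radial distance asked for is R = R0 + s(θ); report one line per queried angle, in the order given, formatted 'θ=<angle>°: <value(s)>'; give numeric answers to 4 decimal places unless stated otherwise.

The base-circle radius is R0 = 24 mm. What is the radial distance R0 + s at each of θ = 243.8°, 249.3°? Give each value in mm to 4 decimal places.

segment 1 (0° to 75.4°, dwell): s unchanged at 0.0000
segment 2 (75.4° to 227.1°, cycloidal, h = 7) is passed completely: s = 0.0000 + (7) = 7.0000
θ = 243.8° falls in segment 3 (227.1° to 264.7°, simple-harmonic, h = 8): β = 243.8 − 227.1 = 16.7°, B = 37.6°; Δs = 8/2·(1 − cos(π·0.4441)) = 3.3018; s = 7.0000 + 3.3018 = 10.3018
θ = 249.3° falls in segment 3 (227.1° to 264.7°, simple-harmonic, h = 8): β = 249.3 − 227.1 = 22.2°, B = 37.6°; Δs = 8/2·(1 − cos(π·0.5904)) = 5.1211; s = 7.0000 + 5.1211 = 12.1211
θ=243.8°: R = R0 + s = 24 + 10.3018 = 34.3018
θ=249.3°: R = R0 + s = 24 + 12.1211 = 36.1211

θ=243.8°: 34.3018
θ=249.3°: 36.1211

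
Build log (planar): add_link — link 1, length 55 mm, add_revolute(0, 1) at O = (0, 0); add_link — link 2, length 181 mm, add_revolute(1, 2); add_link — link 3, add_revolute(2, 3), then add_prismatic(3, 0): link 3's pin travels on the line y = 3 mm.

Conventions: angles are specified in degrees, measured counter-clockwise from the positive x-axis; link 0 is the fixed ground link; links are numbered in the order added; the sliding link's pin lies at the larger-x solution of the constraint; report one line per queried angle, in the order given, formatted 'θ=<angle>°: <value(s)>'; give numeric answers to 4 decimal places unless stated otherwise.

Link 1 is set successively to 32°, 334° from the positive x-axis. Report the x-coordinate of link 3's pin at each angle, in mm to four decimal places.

geometry: r = 55 mm, L = 181 mm, e = 3 mm
θ=32°: crank pin P = (r cos θ, r sin θ) = (46.642645, 29.145560)
θ=32°: h = r sin θ − e = 29.145560 − 3 = 26.145560
θ=32°: x = r cos θ + √(L² − h²) = 46.642645 + 179.101674 = 225.744320
θ=334°: crank pin P = (r cos θ, r sin θ) = (49.433673, -24.110413)
θ=334°: h = r sin θ − e = -24.110413 − 3 = -27.110413
θ=334°: x = r cos θ + √(L² − h²) = 49.433673 + 178.958167 = 228.391839

θ=32°: 225.7443
θ=334°: 228.3918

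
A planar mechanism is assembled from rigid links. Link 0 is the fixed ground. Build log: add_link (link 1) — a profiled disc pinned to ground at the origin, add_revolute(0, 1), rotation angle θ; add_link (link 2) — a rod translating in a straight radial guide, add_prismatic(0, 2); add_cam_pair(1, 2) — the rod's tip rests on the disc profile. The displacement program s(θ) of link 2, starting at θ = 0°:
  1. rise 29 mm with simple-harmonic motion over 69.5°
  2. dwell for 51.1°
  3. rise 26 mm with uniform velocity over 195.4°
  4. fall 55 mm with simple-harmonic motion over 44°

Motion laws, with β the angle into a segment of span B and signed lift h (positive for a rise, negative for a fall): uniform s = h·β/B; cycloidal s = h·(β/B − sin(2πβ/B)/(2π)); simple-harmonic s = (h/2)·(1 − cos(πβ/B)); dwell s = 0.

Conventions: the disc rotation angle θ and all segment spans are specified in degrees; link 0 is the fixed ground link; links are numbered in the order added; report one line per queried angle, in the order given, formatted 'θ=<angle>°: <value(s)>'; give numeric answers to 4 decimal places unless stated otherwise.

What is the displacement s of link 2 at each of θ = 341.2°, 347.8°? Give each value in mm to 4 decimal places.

seg 1 [0°–69.5°] simple-harmonic, h=29: full span → s += 29 → s = 29.0000
seg 2 [69.5°–120.6°] dwell: s stays 29.0000
seg 3 [120.6°–316°] uniform, h=26: full span → s += 26 → s = 55.0000
seg 4 [316°–360°] simple-harmonic, h=-55: θ=341.2° here. β=25.2, B=44. -55/2·(1 − cos(π·0.5727)) = -33.7287 → s = 21.2713
seg 4 [316°–360°] simple-harmonic, h=-55: θ=347.8° here. β=31.8, B=44. -55/2·(1 − cos(π·0.7227)) = -45.2101 → s = 9.7899

θ=341.2°: 21.2713
θ=347.8°: 9.7899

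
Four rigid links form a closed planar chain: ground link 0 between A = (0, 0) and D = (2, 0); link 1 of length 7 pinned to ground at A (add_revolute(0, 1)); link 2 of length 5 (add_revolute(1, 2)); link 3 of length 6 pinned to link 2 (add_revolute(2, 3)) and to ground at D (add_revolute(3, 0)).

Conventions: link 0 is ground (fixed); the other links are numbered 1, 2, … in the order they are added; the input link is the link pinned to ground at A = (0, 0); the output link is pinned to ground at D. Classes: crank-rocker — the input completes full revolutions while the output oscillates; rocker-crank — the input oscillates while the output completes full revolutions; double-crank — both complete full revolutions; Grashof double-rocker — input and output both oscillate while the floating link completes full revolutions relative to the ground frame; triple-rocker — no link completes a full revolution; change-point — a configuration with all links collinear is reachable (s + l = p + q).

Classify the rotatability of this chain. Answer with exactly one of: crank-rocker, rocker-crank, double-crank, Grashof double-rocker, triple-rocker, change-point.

lengths: ground=2, input=7, coupler=5, output=6
sorted: s=2 (shortest), l=7 (longest), p+q=11
s + l = 9 vs p + q = 11
s + l < p + q (Grashof) with shortest = ground link → double-crank

double-crank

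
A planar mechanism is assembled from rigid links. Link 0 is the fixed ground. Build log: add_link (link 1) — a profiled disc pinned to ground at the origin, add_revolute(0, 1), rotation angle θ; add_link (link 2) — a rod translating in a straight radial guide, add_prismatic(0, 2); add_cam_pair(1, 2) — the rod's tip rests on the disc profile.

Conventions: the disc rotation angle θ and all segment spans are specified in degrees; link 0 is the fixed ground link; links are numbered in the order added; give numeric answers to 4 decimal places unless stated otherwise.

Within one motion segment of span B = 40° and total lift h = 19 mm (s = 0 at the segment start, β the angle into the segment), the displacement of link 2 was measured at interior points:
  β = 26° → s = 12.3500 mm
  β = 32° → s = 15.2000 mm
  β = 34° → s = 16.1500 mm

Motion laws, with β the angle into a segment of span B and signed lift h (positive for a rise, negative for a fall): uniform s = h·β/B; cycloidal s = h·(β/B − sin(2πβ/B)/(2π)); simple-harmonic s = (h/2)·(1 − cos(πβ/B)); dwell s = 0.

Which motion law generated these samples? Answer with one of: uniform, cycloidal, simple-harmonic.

candidates at β/B = r: uniform s = h·r (linear in β); cycloidal s = h·(r − sin(2πr)/(2π)); simple-harmonic s = (h/2)(1 − cos(πr))
β=26°: printed 12.3500 | uniform 12.3500, cycloidal 14.7964, simple-harmonic 13.8129
β=32°: printed 15.2000 | uniform 15.2000, cycloidal 18.0759, simple-harmonic 17.1857
β=34°: printed 16.1500 | uniform 16.1500, cycloidal 18.5964, simple-harmonic 17.9646
only one law matches every sample → uniform

uniform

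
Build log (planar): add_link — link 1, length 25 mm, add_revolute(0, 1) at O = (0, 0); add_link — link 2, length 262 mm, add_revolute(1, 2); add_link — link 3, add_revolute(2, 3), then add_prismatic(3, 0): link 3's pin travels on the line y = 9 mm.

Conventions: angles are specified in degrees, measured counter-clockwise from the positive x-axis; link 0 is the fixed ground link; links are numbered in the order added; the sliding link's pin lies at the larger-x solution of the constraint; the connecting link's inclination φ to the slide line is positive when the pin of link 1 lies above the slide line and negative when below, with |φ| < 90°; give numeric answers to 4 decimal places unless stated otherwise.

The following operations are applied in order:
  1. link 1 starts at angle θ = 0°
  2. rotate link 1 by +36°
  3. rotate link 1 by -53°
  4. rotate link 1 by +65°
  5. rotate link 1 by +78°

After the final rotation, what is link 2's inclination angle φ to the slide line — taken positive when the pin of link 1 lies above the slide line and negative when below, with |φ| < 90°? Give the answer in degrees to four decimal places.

geometry: r = 25 mm, L = 262 mm, e = 9 mm; θ starts at 0°
rotate link 1 by +36°: θ ← 0° +36° = 36°
rotate link 1 by -53°: θ ← 36° -53° = -17°
rotate link 1 by +65°: θ ← -17° +65° = 48°
rotate link 1 by +78°: θ ← 48° +78° = 126°
h = r sin θ − e = 20.225425 − 9 = 11.225425
sin φ = h / L = 11.225425 / 262 = 0.04284513
φ = arcsin(0.04284513) = 2.455597°

2.4556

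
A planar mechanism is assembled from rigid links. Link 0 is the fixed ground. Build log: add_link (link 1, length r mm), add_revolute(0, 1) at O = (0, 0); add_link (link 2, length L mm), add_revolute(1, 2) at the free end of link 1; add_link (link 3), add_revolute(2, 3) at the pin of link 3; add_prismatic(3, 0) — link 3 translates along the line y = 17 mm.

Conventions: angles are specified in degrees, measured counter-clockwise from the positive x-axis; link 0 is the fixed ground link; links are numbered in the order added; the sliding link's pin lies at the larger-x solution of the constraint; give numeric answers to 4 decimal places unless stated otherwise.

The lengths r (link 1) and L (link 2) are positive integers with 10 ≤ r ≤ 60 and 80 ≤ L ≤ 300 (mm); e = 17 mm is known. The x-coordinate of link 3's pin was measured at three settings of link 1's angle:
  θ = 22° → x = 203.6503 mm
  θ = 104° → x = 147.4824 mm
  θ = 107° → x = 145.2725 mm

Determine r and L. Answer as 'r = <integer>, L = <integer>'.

constraint per measurement: (x − r cos θ)² + (r sin θ − e)² = L²
subtracting the θ₁ and θ₂ equations cancels the r² and L² terms:
r = (x₁² − x₂²) / (2[(x₁cos θ₁ + e sin θ₁) − (x₂cos θ₂ + e sin θ₂)]) = 46.0000 → r = 46
L² = (x₁ − r cos θ₁)² + (r sin θ₁ − e)² = 25921.0031 → L = 161.0000 → L = 161
check at θ₃=107°: x = 145.2725 (printed 145.2725) ✓

r = 46, L = 161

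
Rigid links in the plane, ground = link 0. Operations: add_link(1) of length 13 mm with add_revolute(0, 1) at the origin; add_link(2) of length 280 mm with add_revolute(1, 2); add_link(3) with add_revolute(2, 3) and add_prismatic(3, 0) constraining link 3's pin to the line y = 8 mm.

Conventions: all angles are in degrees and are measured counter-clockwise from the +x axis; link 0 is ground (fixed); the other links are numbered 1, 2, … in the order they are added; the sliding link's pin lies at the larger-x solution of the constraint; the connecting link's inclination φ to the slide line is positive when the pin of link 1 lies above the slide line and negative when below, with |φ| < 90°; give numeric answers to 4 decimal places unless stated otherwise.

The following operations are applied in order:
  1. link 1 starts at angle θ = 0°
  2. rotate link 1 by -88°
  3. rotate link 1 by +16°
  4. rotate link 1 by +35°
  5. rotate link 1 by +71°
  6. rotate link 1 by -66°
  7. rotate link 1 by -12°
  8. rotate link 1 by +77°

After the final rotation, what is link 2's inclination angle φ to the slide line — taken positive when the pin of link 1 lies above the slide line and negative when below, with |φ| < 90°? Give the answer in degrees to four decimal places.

geometry: r = 13 mm, L = 280 mm, e = 8 mm; θ starts at 0°
rotate link 1 by -88°: θ ← 0° -88° = -88°
rotate link 1 by +16°: θ ← -88° +16° = -72°
rotate link 1 by +35°: θ ← -72° +35° = -37°
rotate link 1 by +71°: θ ← -37° +71° = 34°
rotate link 1 by -66°: θ ← 34° -66° = -32°
rotate link 1 by -12°: θ ← -32° -12° = -44°
rotate link 1 by +77°: θ ← -44° +77° = 33°
h = r sin θ − e = 7.080307 − 8 = -0.919693
sin φ = h / L = -0.919693 / 280 = -0.00328462
φ = arcsin(-0.00328462) = -0.188195°

-0.1882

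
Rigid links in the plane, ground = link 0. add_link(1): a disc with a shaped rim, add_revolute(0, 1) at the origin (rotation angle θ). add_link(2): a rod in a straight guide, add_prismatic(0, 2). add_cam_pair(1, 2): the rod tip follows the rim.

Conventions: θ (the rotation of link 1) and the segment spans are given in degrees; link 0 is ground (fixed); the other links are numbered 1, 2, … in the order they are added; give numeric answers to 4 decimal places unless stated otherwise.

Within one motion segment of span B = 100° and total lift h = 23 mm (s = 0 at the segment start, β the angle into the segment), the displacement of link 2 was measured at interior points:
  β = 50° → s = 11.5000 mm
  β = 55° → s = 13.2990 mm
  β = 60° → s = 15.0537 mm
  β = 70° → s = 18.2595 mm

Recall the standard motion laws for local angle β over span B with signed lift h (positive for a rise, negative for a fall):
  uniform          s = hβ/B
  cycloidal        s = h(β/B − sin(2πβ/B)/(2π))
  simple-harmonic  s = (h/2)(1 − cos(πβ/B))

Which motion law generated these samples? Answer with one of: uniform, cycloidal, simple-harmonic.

candidates at β/B = r: uniform s = h·r (linear in β); cycloidal s = h·(r − sin(2πr)/(2π)); simple-harmonic s = (h/2)(1 − cos(πr))
β=50°: printed 11.5000 | uniform 11.5000, cycloidal 11.5000, simple-harmonic 11.5000
β=55°: printed 13.2990 | uniform 12.6500, cycloidal 13.7812, simple-harmonic 13.2990
β=60°: printed 15.0537 | uniform 13.8000, cycloidal 15.9516, simple-harmonic 15.0537
β=70°: printed 18.2595 | uniform 16.1000, cycloidal 19.5814, simple-harmonic 18.2595
only one law matches every sample → simple-harmonic

simple-harmonic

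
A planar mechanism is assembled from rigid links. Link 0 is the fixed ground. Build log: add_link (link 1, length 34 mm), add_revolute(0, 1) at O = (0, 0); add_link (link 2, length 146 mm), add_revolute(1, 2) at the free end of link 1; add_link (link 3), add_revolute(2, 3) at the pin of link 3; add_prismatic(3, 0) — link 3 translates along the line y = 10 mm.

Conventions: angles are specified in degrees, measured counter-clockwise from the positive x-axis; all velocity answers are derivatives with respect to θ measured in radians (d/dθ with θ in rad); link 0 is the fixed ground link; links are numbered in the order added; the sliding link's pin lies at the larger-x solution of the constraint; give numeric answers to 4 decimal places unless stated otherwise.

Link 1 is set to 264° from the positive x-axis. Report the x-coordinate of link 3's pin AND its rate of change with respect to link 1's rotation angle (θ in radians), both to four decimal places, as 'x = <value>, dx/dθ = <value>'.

geometry: r = 34 mm, L = 146 mm, e = 10 mm
crank pin P = (r cos θ, r sin θ) = (-3.553968, -33.813744)
h = r sin θ − e = -33.813744 − 10 = -43.813744
x = r cos θ + √(L² − h²) = -3.553968 + 139.270800 = 135.716832
dx/dθ = −r sin θ − h·r cos θ/√(L² − h²) (θ in radians; h = -43.813744) = 32.695688

x = 135.7168, dx/dθ = 32.6957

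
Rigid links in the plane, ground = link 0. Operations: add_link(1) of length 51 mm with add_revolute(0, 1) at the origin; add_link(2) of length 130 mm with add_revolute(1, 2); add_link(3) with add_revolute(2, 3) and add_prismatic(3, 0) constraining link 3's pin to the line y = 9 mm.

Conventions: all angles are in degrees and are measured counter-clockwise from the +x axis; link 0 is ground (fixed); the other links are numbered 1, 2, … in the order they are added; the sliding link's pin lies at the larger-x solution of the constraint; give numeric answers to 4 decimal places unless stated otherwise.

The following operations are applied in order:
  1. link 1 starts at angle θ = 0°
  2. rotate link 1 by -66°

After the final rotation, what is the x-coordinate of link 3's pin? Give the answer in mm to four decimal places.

geometry: r = 51 mm, L = 130 mm, e = 9 mm; θ starts at 0°
rotate link 1 by -66°: θ ← 0° -66° = -66°
crank pin P = (r cos θ, r sin θ) = (20.743569, -46.590818)
h = r sin θ − e = -46.590818 − 9 = -55.590818
x = r cos θ + √(L² − h²) = 20.743569 + 117.514514 = 138.258082

138.2581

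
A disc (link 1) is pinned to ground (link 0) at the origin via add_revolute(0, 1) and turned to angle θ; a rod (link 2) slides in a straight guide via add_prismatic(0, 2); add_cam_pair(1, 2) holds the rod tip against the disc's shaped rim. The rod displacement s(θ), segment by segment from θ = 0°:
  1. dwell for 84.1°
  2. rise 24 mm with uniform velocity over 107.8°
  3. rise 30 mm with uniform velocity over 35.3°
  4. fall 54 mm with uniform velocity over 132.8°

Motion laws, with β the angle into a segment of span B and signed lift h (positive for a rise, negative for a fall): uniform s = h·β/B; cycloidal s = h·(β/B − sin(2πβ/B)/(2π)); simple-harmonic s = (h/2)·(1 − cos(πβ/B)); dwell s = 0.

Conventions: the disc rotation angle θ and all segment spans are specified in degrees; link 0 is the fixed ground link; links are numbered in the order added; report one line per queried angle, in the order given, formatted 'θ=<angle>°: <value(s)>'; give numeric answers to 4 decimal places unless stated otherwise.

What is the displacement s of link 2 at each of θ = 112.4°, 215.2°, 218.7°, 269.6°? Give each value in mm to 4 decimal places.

segment 1 (0° to 84.1°, dwell): s unchanged at 0.0000
θ = 112.4° falls in segment 2 (84.1° to 191.9°, uniform, h = 24): β = 112.4 − 84.1 = 28.3°, B = 107.8°; Δs = 24·28.3/107.8 = 6.3006; s = 0.0000 + 6.3006 = 6.3006
segment 2 (84.1° to 191.9°, uniform, h = 24) is passed completely: s = 0.0000 + (24) = 24.0000
θ = 215.2° falls in segment 3 (191.9° to 227.2°, uniform, h = 30): β = 215.2 − 191.9 = 23.3°, B = 35.3°; Δs = 30·23.3/35.3 = 19.8017; s = 24.0000 + 19.8017 = 43.8017
θ = 218.7° falls in segment 3 (191.9° to 227.2°, uniform, h = 30): β = 218.7 − 191.9 = 26.8°, B = 35.3°; Δs = 30·26.8/35.3 = 22.7762; s = 24.0000 + 22.7762 = 46.7762
segment 3 (191.9° to 227.2°, uniform, h = 30) is passed completely: s = 24.0000 + (30) = 54.0000
θ = 269.6° falls in segment 4 (227.2° to 360°, uniform, h = -54): β = 269.6 − 227.2 = 42.4°, B = 132.8°; Δs = -54·42.4/132.8 = -17.2410; s = 54.0000 − 17.2410 = 36.7590

θ=112.4°: 6.3006
θ=215.2°: 43.8017
θ=218.7°: 46.7762
θ=269.6°: 36.7590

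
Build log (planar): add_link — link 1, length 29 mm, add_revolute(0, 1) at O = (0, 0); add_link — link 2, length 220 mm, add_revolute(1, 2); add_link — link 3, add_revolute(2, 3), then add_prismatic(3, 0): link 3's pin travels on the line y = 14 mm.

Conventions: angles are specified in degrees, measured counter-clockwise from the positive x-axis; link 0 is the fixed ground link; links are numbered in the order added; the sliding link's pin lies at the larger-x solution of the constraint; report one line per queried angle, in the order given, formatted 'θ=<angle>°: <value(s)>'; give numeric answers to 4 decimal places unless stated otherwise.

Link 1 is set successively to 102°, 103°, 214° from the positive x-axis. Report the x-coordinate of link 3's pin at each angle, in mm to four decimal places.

geometry: r = 29 mm, L = 220 mm, e = 14 mm
θ=102°: crank pin P = (r cos θ, r sin θ) = (-6.029439, 28.366280)
θ=102°: h = r sin θ − e = 28.366280 − 14 = 14.366280
θ=102°: x = r cos θ + √(L² − h²) = -6.029439 + 219.530431 = 213.500992
θ=103°: crank pin P = (r cos θ, r sin θ) = (-6.523581, 28.256732)
θ=103°: h = r sin θ − e = 28.256732 − 14 = 14.256732
θ=103°: x = r cos θ + √(L² − h²) = -6.523581 + 219.537572 = 213.013992
θ=214°: crank pin P = (r cos θ, r sin θ) = (-24.042090, -16.216594)
θ=214°: h = r sin θ − e = -16.216594 − 14 = -30.216594
θ=214°: x = r cos θ + √(L² − h²) = -24.042090 + 217.915023 = 193.872934

θ=102°: 213.5010
θ=103°: 213.0140
θ=214°: 193.8729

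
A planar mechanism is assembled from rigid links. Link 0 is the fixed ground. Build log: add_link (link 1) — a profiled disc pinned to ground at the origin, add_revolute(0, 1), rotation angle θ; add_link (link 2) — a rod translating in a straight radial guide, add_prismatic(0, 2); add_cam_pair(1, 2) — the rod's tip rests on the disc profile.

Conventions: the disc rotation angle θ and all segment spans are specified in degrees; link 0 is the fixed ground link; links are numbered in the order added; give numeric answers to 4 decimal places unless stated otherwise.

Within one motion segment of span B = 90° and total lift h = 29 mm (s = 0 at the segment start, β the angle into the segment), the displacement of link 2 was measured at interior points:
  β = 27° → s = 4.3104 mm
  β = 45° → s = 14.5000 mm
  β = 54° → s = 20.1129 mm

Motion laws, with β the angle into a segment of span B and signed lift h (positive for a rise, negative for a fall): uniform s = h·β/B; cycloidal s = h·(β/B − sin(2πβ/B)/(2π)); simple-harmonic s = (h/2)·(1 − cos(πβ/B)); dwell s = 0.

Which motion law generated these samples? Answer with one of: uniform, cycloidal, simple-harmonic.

candidates at β/B = r: uniform s = h·r (linear in β); cycloidal s = h·(r − sin(2πr)/(2π)); simple-harmonic s = (h/2)(1 − cos(πr))
β=27°: printed 4.3104 | uniform 8.7000, cycloidal 4.3104, simple-harmonic 5.9771
β=45°: printed 14.5000 | uniform 14.5000, cycloidal 14.5000, simple-harmonic 14.5000
β=54°: printed 20.1129 | uniform 17.4000, cycloidal 20.1129, simple-harmonic 18.9807
only one law matches every sample → cycloidal

cycloidal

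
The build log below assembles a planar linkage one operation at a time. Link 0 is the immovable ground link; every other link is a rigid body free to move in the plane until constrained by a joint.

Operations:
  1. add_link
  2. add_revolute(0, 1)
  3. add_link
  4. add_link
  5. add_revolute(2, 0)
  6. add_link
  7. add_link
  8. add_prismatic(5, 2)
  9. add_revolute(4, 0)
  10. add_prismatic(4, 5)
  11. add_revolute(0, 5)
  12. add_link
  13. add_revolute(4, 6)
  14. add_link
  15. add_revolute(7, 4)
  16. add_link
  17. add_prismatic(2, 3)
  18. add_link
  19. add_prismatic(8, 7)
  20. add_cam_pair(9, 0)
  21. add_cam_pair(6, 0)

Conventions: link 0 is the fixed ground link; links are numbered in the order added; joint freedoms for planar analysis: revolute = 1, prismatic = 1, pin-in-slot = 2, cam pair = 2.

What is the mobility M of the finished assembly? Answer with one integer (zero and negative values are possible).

ground; <1,0,0>
#1 <2,0,0>
R:0↔1 J1 <2,1,0>
#2 <3,1,0>
#3 <4,1,0>
R:2↔0 J1 <4,2,0>
#4 <5,2,0>
#5 <6,2,0>
P:5↔2 J1 <6,3,0>
R:4↔0 J1 <6,4,0>
P:4↔5 J1 <6,5,0>
R:0↔5 J1 <6,6,0>
#6 <7,6,0>
R:4↔6 J1 <7,7,0>
#7 <8,7,0>
R:7↔4 J1 <8,8,0>
#8 <9,8,0>
P:2↔3 J1 <9,9,0>
#9 <10,9,0>
P:8↔7 J1 <10,10,0>
C:9↔0 J2 <10,10,1>
C:6↔0 J2 <10,10,2>
3×9 − 2×10 − 1×2 = 5

M = 5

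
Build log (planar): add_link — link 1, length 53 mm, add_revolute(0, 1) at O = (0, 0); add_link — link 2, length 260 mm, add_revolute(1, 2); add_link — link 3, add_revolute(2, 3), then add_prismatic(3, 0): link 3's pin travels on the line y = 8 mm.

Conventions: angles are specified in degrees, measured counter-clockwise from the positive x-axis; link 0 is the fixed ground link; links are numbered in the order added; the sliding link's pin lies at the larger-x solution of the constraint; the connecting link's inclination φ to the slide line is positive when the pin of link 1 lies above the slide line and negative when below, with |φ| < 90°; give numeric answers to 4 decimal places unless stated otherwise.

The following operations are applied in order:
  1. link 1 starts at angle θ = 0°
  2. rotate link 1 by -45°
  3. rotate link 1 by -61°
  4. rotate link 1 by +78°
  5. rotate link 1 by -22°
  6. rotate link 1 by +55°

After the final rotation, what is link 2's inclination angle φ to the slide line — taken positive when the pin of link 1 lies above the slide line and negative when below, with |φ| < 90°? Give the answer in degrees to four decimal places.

geometry: r = 53 mm, L = 260 mm, e = 8 mm; θ starts at 0°
rotate link 1 by -45°: θ ← 0° -45° = -45°
rotate link 1 by -61°: θ ← -45° -61° = -106°
rotate link 1 by +78°: θ ← -106° +78° = -28°
rotate link 1 by -22°: θ ← -28° -22° = -50°
rotate link 1 by +55°: θ ← -50° +55° = 5°
h = r sin θ − e = 4.619254 − 8 = -3.380746
sin φ = h / L = -3.380746 / 260 = -0.01300287
φ = arcsin(-0.01300287) = -0.745030°

-0.7450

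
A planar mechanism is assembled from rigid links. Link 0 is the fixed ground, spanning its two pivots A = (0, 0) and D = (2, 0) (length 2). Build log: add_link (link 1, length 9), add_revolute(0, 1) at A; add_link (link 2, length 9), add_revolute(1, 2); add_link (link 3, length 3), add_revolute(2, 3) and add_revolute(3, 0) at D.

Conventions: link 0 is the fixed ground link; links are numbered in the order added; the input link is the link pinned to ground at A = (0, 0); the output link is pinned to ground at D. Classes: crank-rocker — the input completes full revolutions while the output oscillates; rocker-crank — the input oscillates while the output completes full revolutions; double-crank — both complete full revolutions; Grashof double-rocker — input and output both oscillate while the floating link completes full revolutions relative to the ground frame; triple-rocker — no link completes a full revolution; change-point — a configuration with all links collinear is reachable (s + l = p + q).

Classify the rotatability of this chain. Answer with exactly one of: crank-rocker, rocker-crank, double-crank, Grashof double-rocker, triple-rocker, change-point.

lengths: ground=2, input=9, coupler=9, output=3
sorted: s=2 (shortest), l=9 (longest), p+q=12
s + l = 11 vs p + q = 12
s + l < p + q (Grashof) with shortest = ground link → double-crank

double-crank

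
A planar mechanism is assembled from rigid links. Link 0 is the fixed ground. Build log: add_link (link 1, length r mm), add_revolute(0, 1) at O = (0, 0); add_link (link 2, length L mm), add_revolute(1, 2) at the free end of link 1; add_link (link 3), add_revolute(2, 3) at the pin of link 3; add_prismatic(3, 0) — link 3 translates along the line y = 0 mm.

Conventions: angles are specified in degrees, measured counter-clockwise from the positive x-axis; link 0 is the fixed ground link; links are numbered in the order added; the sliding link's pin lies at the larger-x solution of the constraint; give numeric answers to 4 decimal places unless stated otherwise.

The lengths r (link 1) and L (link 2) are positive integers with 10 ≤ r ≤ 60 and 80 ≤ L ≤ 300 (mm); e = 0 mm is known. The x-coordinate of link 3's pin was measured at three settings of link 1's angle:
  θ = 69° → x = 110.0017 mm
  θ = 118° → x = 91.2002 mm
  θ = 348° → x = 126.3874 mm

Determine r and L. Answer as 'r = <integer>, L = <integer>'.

constraint per measurement: (x − r cos θ)² + (r sin θ − e)² = L²
subtracting the θ₁ and θ₂ equations cancels the r² and L² terms:
r = (x₁² − x₂²) / (2[(x₁cos θ₁ + e sin θ₁) − (x₂cos θ₂ + e sin θ₂)]) = 23.0000 → r = 23
L² = (x₁ − r cos θ₁)² + (r sin θ₁ − e)² = 10816.0042 → L = 104.0000 → L = 104
check at θ₃=348°: x = 126.3874 (printed 126.3874) ✓

r = 23, L = 104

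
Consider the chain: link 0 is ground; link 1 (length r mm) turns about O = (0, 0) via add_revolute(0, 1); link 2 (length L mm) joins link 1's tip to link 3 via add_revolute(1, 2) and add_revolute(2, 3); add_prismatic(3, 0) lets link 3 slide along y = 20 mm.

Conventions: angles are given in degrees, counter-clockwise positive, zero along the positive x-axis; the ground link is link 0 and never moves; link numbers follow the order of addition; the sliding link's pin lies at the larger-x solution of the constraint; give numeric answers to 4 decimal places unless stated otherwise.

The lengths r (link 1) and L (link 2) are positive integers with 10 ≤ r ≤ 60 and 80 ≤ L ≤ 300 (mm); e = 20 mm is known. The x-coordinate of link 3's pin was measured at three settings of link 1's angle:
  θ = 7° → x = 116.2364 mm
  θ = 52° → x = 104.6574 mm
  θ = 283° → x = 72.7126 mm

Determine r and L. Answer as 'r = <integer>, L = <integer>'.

constraint per measurement: (x − r cos θ)² + (r sin θ − e)² = L²
subtracting the θ₁ and θ₂ equations cancels the r² and L² terms:
r = (x₁² − x₂²) / (2[(x₁cos θ₁ + e sin θ₁) − (x₂cos θ₂ + e sin θ₂)]) = 34.0000 → r = 34
L² = (x₁ − r cos θ₁)² + (r sin θ₁ − e)² = 7055.9990 → L = 84.0000 → L = 84
check at θ₃=283°: x = 72.7126 (printed 72.7126) ✓

r = 34, L = 84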